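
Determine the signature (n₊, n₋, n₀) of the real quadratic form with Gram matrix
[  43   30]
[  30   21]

step 0: pivot 43 → sign +
step 1: pivot 3/43 → sign +
signature = (2, 0, 0)

Answer: (2, 0, 0)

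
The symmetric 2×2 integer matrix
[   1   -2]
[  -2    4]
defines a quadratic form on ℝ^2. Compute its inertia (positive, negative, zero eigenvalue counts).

Answer: (1, 0, 1)

Derivation:
step 0: pivot 1 → sign +
step 1: row/col 1 already zero → sign 0
signature = (1, 0, 1)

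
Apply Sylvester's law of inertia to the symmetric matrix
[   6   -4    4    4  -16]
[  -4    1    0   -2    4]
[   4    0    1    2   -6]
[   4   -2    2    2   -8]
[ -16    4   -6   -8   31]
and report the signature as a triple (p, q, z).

step 0: pivot 6 → sign +
step 1: pivot -5/3 → sign −
step 2: pivot 13/5 → sign +
step 3: pivot -6/13 → sign −
step 4: pivot 3 → sign +
signature = (3, 2, 0)

Answer: (3, 2, 0)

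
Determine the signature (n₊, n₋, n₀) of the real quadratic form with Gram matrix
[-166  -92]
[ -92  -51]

step 0: pivot -166 → sign −
step 1: pivot -1/83 → sign −
signature = (0, 2, 0)

Answer: (0, 2, 0)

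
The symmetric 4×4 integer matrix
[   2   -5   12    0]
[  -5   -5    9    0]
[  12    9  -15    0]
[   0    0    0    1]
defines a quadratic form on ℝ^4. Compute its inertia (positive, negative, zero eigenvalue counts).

step 0: pivot 2 → sign +
step 1: pivot -35/2 → sign −
step 2: pivot -3/35 → sign −
step 3: pivot 1 → sign +
signature = (2, 2, 0)

Answer: (2, 2, 0)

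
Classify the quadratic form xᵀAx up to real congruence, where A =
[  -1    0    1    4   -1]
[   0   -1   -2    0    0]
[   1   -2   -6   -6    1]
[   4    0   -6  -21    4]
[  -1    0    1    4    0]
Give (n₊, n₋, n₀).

Answer: (1, 4, 0)

Derivation:
step 0: pivot -1 → sign −
step 1: pivot -1 → sign −
step 2: pivot -1 → sign −
step 3: pivot -1 → sign −
step 4: pivot 1 → sign +
signature = (1, 4, 0)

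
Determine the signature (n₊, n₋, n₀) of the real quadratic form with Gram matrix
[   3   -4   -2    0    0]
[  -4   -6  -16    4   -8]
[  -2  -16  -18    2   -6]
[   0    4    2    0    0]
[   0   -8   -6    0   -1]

step 0: pivot 3 → sign +
step 1: pivot -34/3 → sign −
step 2: pivot 194/17 → sign +
step 3: pivot -42/97 → sign −
step 4: pivot 1/7 → sign +
signature = (3, 2, 0)

Answer: (3, 2, 0)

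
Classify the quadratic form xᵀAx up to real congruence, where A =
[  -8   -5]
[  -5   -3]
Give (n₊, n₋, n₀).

Answer: (1, 1, 0)

Derivation:
step 0: pivot -8 → sign −
step 1: pivot 1/8 → sign +
signature = (1, 1, 0)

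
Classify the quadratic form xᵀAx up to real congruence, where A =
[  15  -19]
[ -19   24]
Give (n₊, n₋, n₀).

Answer: (1, 1, 0)

Derivation:
step 0: pivot 15 → sign +
step 1: pivot -1/15 → sign −
signature = (1, 1, 0)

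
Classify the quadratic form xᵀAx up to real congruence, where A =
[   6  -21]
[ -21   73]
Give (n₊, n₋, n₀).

step 0: pivot 6 → sign +
step 1: pivot -1/2 → sign −
signature = (1, 1, 0)

Answer: (1, 1, 0)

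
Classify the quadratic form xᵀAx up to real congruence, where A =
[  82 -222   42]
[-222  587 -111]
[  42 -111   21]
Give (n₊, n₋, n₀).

step 0: pivot 82 → sign +
step 1: pivot -575/41 → sign −
step 2: pivot 6/575 → sign +
signature = (2, 1, 0)

Answer: (2, 1, 0)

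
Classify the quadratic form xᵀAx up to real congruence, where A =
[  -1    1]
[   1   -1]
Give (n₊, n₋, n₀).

Answer: (0, 1, 1)

Derivation:
step 0: pivot -1 → sign −
step 1: row/col 1 already zero → sign 0
signature = (0, 1, 1)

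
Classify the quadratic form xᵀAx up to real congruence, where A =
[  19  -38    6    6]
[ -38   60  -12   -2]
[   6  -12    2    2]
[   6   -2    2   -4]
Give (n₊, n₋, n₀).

step 0: pivot 19 → sign +
step 1: pivot -16 → sign −
step 2: pivot 2/19 → sign +
step 3: pivot 1/4 → sign +
signature = (3, 1, 0)

Answer: (3, 1, 0)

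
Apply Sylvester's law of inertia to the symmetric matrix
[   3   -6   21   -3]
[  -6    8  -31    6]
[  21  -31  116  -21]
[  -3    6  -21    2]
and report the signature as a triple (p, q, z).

Answer: (1, 3, 0)

Derivation:
step 0: pivot 3 → sign +
step 1: pivot -4 → sign −
step 2: pivot -3/4 → sign −
step 3: pivot -1 → sign −
signature = (1, 3, 0)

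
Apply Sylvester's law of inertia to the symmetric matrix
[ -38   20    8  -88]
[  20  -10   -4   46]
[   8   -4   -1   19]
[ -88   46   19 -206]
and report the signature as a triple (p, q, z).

step 0: pivot -38 → sign −
step 1: pivot 10/19 → sign +
step 2: pivot 3/5 → sign +
step 3: pivot -3 → sign −
signature = (2, 2, 0)

Answer: (2, 2, 0)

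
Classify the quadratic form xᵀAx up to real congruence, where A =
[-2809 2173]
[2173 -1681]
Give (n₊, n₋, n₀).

step 0: pivot -2809 → sign −
step 1: row/col 1 already zero → sign 0
signature = (0, 1, 1)

Answer: (0, 1, 1)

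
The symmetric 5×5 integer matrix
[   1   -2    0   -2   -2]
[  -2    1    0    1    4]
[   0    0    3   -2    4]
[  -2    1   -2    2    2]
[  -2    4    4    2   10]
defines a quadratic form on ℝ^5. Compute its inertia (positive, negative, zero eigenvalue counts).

Answer: (3, 2, 0)

Derivation:
step 0: pivot 1 → sign +
step 1: pivot -3 → sign −
step 2: pivot 3 → sign +
step 3: pivot -1/3 → sign −
step 4: pivot 2 → sign +
signature = (3, 2, 0)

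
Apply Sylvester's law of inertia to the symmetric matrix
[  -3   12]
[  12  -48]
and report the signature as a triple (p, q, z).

step 0: pivot -3 → sign −
step 1: row/col 1 already zero → sign 0
signature = (0, 1, 1)

Answer: (0, 1, 1)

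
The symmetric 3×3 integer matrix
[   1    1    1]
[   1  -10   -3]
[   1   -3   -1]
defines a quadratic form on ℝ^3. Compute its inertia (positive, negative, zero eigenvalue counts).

step 0: pivot 1 → sign +
step 1: pivot -11 → sign −
step 2: pivot -6/11 → sign −
signature = (1, 2, 0)

Answer: (1, 2, 0)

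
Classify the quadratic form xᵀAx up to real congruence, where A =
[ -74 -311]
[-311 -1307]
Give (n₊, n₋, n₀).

Answer: (1, 1, 0)

Derivation:
step 0: pivot -74 → sign −
step 1: pivot 3/74 → sign +
signature = (1, 1, 0)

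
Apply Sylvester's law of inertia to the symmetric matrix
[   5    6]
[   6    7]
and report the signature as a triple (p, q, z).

step 0: pivot 5 → sign +
step 1: pivot -1/5 → sign −
signature = (1, 1, 0)

Answer: (1, 1, 0)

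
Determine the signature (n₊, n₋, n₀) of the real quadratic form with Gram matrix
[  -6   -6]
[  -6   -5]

Answer: (1, 1, 0)

Derivation:
step 0: pivot -6 → sign −
step 1: pivot 1 → sign +
signature = (1, 1, 0)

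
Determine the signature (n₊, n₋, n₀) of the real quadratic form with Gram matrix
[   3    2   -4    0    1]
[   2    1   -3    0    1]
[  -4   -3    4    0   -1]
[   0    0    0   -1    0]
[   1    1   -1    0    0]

Answer: (1, 3, 1)

Derivation:
step 0: pivot 3 → sign +
step 1: pivot -1/3 → sign −
step 2: pivot -1 → sign −
step 3: pivot -1 → sign −
step 4: row/col 4 already zero → sign 0
signature = (1, 3, 1)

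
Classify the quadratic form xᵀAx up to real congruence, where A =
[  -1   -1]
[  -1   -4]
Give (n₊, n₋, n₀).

step 0: pivot -1 → sign −
step 1: pivot -3 → sign −
signature = (0, 2, 0)

Answer: (0, 2, 0)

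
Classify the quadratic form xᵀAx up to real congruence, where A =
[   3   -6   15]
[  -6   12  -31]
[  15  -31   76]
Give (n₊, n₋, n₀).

step 0: pivot 3 → sign +
step 1: pivot 1 → sign +
step 2: pivot -1 → sign −
signature = (2, 1, 0)

Answer: (2, 1, 0)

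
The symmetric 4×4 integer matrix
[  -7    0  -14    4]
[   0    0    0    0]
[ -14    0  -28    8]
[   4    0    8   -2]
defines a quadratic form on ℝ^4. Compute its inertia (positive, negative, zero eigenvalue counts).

Answer: (1, 1, 2)

Derivation:
step 0: pivot -7 → sign −
step 1: pivot 2/7 → sign +
step 2: row/col 2 already zero → sign 0
step 3: row/col 3 already zero → sign 0
signature = (1, 1, 2)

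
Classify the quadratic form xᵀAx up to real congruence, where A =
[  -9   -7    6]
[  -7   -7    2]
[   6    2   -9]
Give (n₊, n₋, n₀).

Answer: (0, 3, 0)

Derivation:
step 0: pivot -9 → sign −
step 1: pivot -14/9 → sign −
step 2: pivot -3/7 → sign −
signature = (0, 3, 0)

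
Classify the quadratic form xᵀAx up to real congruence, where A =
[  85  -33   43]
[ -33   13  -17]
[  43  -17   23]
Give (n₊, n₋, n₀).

Answer: (3, 0, 0)

Derivation:
step 0: pivot 85 → sign +
step 1: pivot 16/85 → sign +
step 2: pivot 3/4 → sign +
signature = (3, 0, 0)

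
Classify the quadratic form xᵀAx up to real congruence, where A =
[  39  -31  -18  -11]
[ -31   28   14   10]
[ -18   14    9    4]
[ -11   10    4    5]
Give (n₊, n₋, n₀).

step 0: pivot 39 → sign +
step 1: pivot 131/39 → sign +
step 2: pivot 87/131 → sign +
step 3: pivot 1/29 → sign +
signature = (4, 0, 0)

Answer: (4, 0, 0)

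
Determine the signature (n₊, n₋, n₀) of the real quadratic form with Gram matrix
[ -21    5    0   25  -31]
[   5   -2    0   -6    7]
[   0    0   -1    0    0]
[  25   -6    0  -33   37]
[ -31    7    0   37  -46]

Answer: (0, 5, 0)

Derivation:
step 0: pivot -21 → sign −
step 1: pivot -17/21 → sign −
step 2: pivot -1 → sign −
step 3: pivot -55/17 → sign −
step 4: pivot -3/55 → sign −
signature = (0, 5, 0)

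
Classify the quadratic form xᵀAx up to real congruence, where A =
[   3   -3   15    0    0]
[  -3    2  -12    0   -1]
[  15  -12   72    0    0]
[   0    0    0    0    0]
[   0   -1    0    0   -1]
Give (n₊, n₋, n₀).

Answer: (2, 2, 1)

Derivation:
step 0: pivot 3 → sign +
step 1: pivot -1 → sign −
step 2: pivot 6 → sign +
step 3: pivot -3/2 → sign −
step 4: row/col 4 already zero → sign 0
signature = (2, 2, 1)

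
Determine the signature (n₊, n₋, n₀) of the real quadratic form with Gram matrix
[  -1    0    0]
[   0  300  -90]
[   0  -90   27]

step 0: pivot -1 → sign −
step 1: pivot 300 → sign +
step 2: row/col 2 already zero → sign 0
signature = (1, 1, 1)

Answer: (1, 1, 1)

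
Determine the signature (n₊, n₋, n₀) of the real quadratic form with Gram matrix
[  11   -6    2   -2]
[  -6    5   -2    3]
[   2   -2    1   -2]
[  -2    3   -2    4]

Answer: (3, 1, 0)

Derivation:
step 0: pivot 11 → sign +
step 1: pivot 19/11 → sign +
step 2: pivot 3/19 → sign +
step 3: pivot -1 → sign −
signature = (3, 1, 0)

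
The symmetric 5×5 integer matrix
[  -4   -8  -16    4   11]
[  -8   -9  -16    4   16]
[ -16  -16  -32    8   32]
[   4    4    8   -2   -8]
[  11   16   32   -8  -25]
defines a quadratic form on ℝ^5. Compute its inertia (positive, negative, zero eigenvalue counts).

step 0: pivot -4 → sign −
step 1: pivot 7 → sign +
step 2: pivot -32/7 → sign −
step 3: pivot 3/4 → sign +
step 4: row/col 4 already zero → sign 0
signature = (2, 2, 1)

Answer: (2, 2, 1)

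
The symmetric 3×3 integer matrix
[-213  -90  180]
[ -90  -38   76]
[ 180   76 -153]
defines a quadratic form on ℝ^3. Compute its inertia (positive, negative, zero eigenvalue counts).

step 0: pivot -213 → sign −
step 1: pivot 2/71 → sign +
step 2: pivot -1 → sign −
signature = (1, 2, 0)

Answer: (1, 2, 0)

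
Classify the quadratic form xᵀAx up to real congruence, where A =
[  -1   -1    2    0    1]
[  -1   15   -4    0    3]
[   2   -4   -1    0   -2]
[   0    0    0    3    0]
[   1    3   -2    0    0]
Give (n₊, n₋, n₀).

step 0: pivot -1 → sign −
step 1: pivot 16 → sign +
step 2: pivot 3/4 → sign +
step 3: pivot 3 → sign +
step 4: row/col 4 already zero → sign 0
signature = (3, 1, 1)

Answer: (3, 1, 1)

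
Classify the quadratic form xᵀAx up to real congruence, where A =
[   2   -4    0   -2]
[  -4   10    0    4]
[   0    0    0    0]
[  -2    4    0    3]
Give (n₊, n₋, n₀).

step 0: pivot 2 → sign +
step 1: pivot 2 → sign +
step 2: pivot 1 → sign +
step 3: row/col 3 already zero → sign 0
signature = (3, 0, 1)

Answer: (3, 0, 1)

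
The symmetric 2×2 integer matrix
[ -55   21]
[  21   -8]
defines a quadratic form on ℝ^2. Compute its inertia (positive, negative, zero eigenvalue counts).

step 0: pivot -55 → sign −
step 1: pivot 1/55 → sign +
signature = (1, 1, 0)

Answer: (1, 1, 0)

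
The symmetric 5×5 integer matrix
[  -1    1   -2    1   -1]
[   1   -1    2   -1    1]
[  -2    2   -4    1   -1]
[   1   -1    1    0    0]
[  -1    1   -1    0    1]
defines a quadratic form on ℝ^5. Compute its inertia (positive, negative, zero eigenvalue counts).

step 0: pivot -1 → sign −
step 1: pivot 1 → sign +
step 2: pivot -1 → sign −
step 3: pivot 1 → sign +
step 4: row/col 4 already zero → sign 0
signature = (2, 2, 1)

Answer: (2, 2, 1)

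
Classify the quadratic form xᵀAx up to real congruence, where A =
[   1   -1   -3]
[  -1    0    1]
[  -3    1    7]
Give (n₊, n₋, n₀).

step 0: pivot 1 → sign +
step 1: pivot -1 → sign −
step 2: pivot 2 → sign +
signature = (2, 1, 0)

Answer: (2, 1, 0)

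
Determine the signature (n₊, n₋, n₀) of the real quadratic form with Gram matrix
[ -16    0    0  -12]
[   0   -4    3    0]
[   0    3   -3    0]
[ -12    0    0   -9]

Answer: (0, 3, 1)

Derivation:
step 0: pivot -16 → sign −
step 1: pivot -4 → sign −
step 2: pivot -3/4 → sign −
step 3: row/col 3 already zero → sign 0
signature = (0, 3, 1)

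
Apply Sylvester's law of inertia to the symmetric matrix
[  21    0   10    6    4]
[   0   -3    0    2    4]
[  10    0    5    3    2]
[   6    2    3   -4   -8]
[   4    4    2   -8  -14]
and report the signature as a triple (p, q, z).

Answer: (3, 2, 0)

Derivation:
step 0: pivot 21 → sign +
step 1: pivot -3 → sign −
step 2: pivot 5/21 → sign +
step 3: pivot -67/15 → sign −
step 4: pivot 6/67 → sign +
signature = (3, 2, 0)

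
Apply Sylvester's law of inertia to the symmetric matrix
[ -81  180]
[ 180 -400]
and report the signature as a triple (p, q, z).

step 0: pivot -81 → sign −
step 1: row/col 1 already zero → sign 0
signature = (0, 1, 1)

Answer: (0, 1, 1)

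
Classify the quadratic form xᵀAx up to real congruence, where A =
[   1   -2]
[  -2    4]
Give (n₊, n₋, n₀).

Answer: (1, 0, 1)

Derivation:
step 0: pivot 1 → sign +
step 1: row/col 1 already zero → sign 0
signature = (1, 0, 1)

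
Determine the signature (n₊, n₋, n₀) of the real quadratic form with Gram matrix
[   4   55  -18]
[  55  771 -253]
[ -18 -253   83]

Answer: (2, 1, 0)

Derivation:
step 0: pivot 4 → sign +
step 1: pivot 59/4 → sign +
step 2: pivot -3/59 → sign −
signature = (2, 1, 0)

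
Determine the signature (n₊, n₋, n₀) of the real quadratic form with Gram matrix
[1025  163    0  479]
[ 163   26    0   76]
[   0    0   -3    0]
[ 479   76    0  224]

Answer: (2, 2, 0)

Derivation:
step 0: pivot 1025 → sign +
step 1: pivot 81/1025 → sign +
step 2: pivot -3 → sign −
step 3: pivot -2/9 → sign −
signature = (2, 2, 0)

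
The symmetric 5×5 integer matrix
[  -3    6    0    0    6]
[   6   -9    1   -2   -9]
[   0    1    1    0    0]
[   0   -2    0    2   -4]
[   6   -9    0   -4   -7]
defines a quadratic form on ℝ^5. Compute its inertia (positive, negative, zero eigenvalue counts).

Answer: (3, 2, 0)

Derivation:
step 0: pivot -3 → sign −
step 1: pivot 3 → sign +
step 2: pivot 2/3 → sign +
step 3: pivot 1/2 → sign +
step 4: pivot -2 → sign −
signature = (3, 2, 0)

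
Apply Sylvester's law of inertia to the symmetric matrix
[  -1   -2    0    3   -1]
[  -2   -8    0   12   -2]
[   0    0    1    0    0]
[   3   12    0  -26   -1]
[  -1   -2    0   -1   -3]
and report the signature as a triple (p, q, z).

step 0: pivot -1 → sign −
step 1: pivot -4 → sign −
step 2: pivot 1 → sign +
step 3: pivot -8 → sign −
step 4: row/col 4 already zero → sign 0
signature = (1, 3, 1)

Answer: (1, 3, 1)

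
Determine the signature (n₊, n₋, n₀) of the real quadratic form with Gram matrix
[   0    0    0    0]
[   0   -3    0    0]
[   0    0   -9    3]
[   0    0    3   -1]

Answer: (0, 2, 2)

Derivation:
step 0: pivot -3 → sign −
step 1: pivot -9 → sign −
step 2: row/col 2 already zero → sign 0
step 3: row/col 3 already zero → sign 0
signature = (0, 2, 2)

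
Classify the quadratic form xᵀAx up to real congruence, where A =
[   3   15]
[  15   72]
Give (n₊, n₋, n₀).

step 0: pivot 3 → sign +
step 1: pivot -3 → sign −
signature = (1, 1, 0)

Answer: (1, 1, 0)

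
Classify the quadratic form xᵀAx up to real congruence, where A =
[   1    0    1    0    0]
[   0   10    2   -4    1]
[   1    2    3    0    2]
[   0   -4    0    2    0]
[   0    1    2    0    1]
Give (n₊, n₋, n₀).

step 0: pivot 1 → sign +
step 1: pivot 10 → sign +
step 2: pivot 8/5 → sign +
step 3: pivot -9/8 → sign −
step 4: pivot 2/9 → sign +
signature = (4, 1, 0)

Answer: (4, 1, 0)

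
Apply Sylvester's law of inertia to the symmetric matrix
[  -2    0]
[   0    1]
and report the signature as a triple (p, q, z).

step 0: pivot -2 → sign −
step 1: pivot 1 → sign +
signature = (1, 1, 0)

Answer: (1, 1, 0)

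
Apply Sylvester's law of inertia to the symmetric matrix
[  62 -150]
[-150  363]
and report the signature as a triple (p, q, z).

Answer: (2, 0, 0)

Derivation:
step 0: pivot 62 → sign +
step 1: pivot 3/31 → sign +
signature = (2, 0, 0)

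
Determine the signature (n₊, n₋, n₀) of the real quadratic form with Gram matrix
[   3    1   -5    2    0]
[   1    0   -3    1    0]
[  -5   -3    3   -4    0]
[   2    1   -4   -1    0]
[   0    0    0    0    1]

step 0: pivot 3 → sign +
step 1: pivot -1/3 → sign −
step 2: pivot -2 → sign −
step 3: pivot 2 → sign +
step 4: pivot 1 → sign +
signature = (3, 2, 0)

Answer: (3, 2, 0)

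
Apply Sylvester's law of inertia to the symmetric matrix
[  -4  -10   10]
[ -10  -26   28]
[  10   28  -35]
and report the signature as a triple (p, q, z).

Answer: (0, 3, 0)

Derivation:
step 0: pivot -4 → sign −
step 1: pivot -1 → sign −
step 2: pivot -1 → sign −
signature = (0, 3, 0)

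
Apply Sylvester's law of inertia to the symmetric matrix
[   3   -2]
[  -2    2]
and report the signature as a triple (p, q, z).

Answer: (2, 0, 0)

Derivation:
step 0: pivot 3 → sign +
step 1: pivot 2/3 → sign +
signature = (2, 0, 0)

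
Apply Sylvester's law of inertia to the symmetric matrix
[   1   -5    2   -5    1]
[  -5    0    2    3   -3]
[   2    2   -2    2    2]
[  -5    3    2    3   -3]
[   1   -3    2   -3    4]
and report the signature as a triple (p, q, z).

Answer: (3, 2, 0)

Derivation:
step 0: pivot 1 → sign +
step 1: pivot -25 → sign −
step 2: pivot -6/25 → sign −
step 3: pivot 6 → sign +
step 4: pivot 1 → sign +
signature = (3, 2, 0)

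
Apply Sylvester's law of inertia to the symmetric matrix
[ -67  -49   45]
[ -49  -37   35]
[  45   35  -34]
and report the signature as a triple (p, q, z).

Answer: (0, 3, 0)

Derivation:
step 0: pivot -67 → sign −
step 1: pivot -78/67 → sign −
step 2: pivot -1/39 → sign −
signature = (0, 3, 0)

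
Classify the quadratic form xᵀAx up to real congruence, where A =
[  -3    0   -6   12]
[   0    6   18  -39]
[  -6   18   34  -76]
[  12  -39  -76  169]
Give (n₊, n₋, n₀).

step 0: pivot -3 → sign −
step 1: pivot 6 → sign +
step 2: pivot -8 → sign −
step 3: pivot -3/8 → sign −
signature = (1, 3, 0)

Answer: (1, 3, 0)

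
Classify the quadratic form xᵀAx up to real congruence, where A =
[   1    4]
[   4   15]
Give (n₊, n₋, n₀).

Answer: (1, 1, 0)

Derivation:
step 0: pivot 1 → sign +
step 1: pivot -1 → sign −
signature = (1, 1, 0)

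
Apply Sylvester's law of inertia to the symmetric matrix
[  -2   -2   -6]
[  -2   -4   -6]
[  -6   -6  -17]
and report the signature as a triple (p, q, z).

Answer: (1, 2, 0)

Derivation:
step 0: pivot -2 → sign −
step 1: pivot -2 → sign −
step 2: pivot 1 → sign +
signature = (1, 2, 0)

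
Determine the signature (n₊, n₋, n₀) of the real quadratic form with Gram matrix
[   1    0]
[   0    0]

Answer: (1, 0, 1)

Derivation:
step 0: pivot 1 → sign +
step 1: row/col 1 already zero → sign 0
signature = (1, 0, 1)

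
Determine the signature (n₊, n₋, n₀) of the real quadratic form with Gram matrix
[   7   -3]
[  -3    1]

Answer: (1, 1, 0)

Derivation:
step 0: pivot 7 → sign +
step 1: pivot -2/7 → sign −
signature = (1, 1, 0)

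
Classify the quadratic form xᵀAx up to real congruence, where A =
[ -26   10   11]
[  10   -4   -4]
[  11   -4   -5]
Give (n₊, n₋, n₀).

step 0: pivot -26 → sign −
step 1: pivot -2/13 → sign −
step 2: row/col 2 already zero → sign 0
signature = (0, 2, 1)

Answer: (0, 2, 1)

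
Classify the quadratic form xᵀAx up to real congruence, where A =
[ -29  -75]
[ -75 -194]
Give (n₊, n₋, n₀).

step 0: pivot -29 → sign −
step 1: pivot -1/29 → sign −
signature = (0, 2, 0)

Answer: (0, 2, 0)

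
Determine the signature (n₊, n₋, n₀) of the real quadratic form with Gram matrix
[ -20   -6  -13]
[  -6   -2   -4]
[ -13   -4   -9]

Answer: (0, 3, 0)

Derivation:
step 0: pivot -20 → sign −
step 1: pivot -1/5 → sign −
step 2: pivot -1/2 → sign −
signature = (0, 3, 0)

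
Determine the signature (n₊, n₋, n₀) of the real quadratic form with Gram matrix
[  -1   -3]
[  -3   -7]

Answer: (1, 1, 0)

Derivation:
step 0: pivot -1 → sign −
step 1: pivot 2 → sign +
signature = (1, 1, 0)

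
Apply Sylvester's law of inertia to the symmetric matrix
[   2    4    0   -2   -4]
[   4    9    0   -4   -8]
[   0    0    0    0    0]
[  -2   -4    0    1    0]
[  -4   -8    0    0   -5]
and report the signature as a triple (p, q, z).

Answer: (3, 1, 1)

Derivation:
step 0: pivot 2 → sign +
step 1: pivot 1 → sign +
step 2: pivot -1 → sign −
step 3: pivot 3 → sign +
step 4: row/col 4 already zero → sign 0
signature = (3, 1, 1)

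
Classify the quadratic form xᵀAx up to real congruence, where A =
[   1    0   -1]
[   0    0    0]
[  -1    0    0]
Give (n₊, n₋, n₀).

step 0: pivot 1 → sign +
step 1: pivot -1 → sign −
step 2: row/col 2 already zero → sign 0
signature = (1, 1, 1)

Answer: (1, 1, 1)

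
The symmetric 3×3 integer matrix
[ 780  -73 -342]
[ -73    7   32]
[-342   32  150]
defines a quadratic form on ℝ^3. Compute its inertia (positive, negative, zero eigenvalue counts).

Answer: (3, 0, 0)

Derivation:
step 0: pivot 780 → sign +
step 1: pivot 131/780 → sign +
step 2: pivot 6/131 → sign +
signature = (3, 0, 0)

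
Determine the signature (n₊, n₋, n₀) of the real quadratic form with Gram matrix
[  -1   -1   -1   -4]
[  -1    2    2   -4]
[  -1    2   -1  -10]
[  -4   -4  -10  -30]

Answer: (1, 3, 0)

Derivation:
step 0: pivot -1 → sign −
step 1: pivot 3 → sign +
step 2: pivot -3 → sign −
step 3: pivot -2 → sign −
signature = (1, 3, 0)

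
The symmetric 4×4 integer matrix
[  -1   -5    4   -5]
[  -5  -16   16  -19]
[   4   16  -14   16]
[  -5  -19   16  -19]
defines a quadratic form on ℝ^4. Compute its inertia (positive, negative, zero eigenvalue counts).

step 0: pivot -1 → sign −
step 1: pivot 9 → sign +
step 2: pivot 2/9 → sign +
step 3: pivot -6 → sign −
signature = (2, 2, 0)

Answer: (2, 2, 0)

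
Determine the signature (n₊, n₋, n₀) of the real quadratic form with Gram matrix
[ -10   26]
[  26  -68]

Answer: (0, 2, 0)

Derivation:
step 0: pivot -10 → sign −
step 1: pivot -2/5 → sign −
signature = (0, 2, 0)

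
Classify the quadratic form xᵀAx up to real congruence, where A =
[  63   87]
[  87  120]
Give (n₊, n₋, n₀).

Answer: (1, 1, 0)

Derivation:
step 0: pivot 63 → sign +
step 1: pivot -1/7 → sign −
signature = (1, 1, 0)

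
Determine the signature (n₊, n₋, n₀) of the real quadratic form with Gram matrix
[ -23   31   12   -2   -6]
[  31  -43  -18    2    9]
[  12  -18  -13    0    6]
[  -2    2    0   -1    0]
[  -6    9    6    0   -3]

step 0: pivot -23 → sign −
step 1: pivot -28/23 → sign −
step 2: pivot -4 → sign −
step 3: pivot -3/7 → sign −
step 4: pivot -3/16 → sign −
signature = (0, 5, 0)

Answer: (0, 5, 0)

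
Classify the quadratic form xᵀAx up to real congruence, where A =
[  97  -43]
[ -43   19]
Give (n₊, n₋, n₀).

Answer: (1, 1, 0)

Derivation:
step 0: pivot 97 → sign +
step 1: pivot -6/97 → sign −
signature = (1, 1, 0)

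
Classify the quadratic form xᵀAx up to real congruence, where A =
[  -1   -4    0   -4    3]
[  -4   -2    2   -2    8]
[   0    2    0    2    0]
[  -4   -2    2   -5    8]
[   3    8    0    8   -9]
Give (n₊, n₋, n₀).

step 0: pivot -1 → sign −
step 1: pivot 14 → sign +
step 2: pivot -2/7 → sign −
step 3: pivot -3 → sign −
step 4: row/col 4 already zero → sign 0
signature = (1, 3, 1)

Answer: (1, 3, 1)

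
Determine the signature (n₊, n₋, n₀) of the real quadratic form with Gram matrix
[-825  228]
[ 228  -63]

Answer: (1, 1, 0)

Derivation:
step 0: pivot -825 → sign −
step 1: pivot 3/275 → sign +
signature = (1, 1, 0)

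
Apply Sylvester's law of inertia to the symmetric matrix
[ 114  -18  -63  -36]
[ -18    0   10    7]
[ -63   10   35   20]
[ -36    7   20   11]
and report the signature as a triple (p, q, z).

step 0: pivot 114 → sign +
step 1: pivot -54/19 → sign −
step 2: pivot 5/27 → sign +
step 3: pivot 3/20 → sign +
signature = (3, 1, 0)

Answer: (3, 1, 0)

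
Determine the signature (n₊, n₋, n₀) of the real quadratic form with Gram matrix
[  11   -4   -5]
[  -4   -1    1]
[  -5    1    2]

step 0: pivot 11 → sign +
step 1: pivot -27/11 → sign −
step 2: row/col 2 already zero → sign 0
signature = (1, 1, 1)

Answer: (1, 1, 1)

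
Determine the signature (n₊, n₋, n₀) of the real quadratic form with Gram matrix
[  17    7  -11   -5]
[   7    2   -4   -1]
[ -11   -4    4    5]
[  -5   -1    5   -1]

Answer: (2, 2, 0)

Derivation:
step 0: pivot 17 → sign +
step 1: pivot -15/17 → sign −
step 2: pivot -14/5 → sign −
step 3: pivot 6/7 → sign +
signature = (2, 2, 0)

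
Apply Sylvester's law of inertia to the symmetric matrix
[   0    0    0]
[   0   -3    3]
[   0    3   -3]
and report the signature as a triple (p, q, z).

Answer: (0, 1, 2)

Derivation:
step 0: pivot -3 → sign −
step 1: row/col 1 already zero → sign 0
step 2: row/col 2 already zero → sign 0
signature = (0, 1, 2)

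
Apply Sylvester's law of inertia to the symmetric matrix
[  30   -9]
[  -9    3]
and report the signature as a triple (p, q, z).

step 0: pivot 30 → sign +
step 1: pivot 3/10 → sign +
signature = (2, 0, 0)

Answer: (2, 0, 0)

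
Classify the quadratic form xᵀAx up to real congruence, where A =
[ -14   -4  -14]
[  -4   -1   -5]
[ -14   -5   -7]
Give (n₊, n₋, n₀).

Answer: (1, 1, 1)

Derivation:
step 0: pivot -14 → sign −
step 1: pivot 1/7 → sign +
step 2: row/col 2 already zero → sign 0
signature = (1, 1, 1)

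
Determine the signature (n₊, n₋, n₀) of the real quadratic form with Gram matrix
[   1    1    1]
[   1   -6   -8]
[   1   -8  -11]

Answer: (1, 2, 0)

Derivation:
step 0: pivot 1 → sign +
step 1: pivot -7 → sign −
step 2: pivot -3/7 → sign −
signature = (1, 2, 0)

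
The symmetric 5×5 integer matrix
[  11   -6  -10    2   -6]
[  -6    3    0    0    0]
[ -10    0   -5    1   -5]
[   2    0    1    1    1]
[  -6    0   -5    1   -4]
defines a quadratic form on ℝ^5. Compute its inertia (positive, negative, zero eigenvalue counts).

Answer: (4, 1, 0)

Derivation:
step 0: pivot 11 → sign +
step 1: pivot -3/11 → sign −
step 2: pivot 95 → sign +
step 3: pivot 6/5 → sign +
step 4: pivot 3/19 → sign +
signature = (4, 1, 0)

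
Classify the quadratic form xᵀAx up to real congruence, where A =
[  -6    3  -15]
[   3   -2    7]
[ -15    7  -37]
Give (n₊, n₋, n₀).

step 0: pivot -6 → sign −
step 1: pivot -1/2 → sign −
step 2: pivot 1 → sign +
signature = (1, 2, 0)

Answer: (1, 2, 0)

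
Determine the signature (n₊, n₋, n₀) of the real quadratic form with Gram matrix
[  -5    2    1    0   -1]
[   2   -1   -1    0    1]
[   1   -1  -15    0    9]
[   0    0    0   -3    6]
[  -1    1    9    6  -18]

step 0: pivot -5 → sign −
step 1: pivot -1/5 → sign −
step 2: pivot -13 → sign −
step 3: pivot -3 → sign −
step 4: pivot -3/13 → sign −
signature = (0, 5, 0)

Answer: (0, 5, 0)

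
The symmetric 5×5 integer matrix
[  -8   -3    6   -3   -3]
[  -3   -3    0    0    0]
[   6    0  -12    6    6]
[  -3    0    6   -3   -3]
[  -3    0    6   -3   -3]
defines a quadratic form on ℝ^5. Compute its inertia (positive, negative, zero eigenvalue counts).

step 0: pivot -8 → sign −
step 1: pivot -15/8 → sign −
step 2: pivot -24/5 → sign −
step 3: row/col 3 already zero → sign 0
step 4: row/col 4 already zero → sign 0
signature = (0, 3, 2)

Answer: (0, 3, 2)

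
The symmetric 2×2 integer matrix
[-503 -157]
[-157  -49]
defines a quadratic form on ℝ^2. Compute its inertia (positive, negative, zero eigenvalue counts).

step 0: pivot -503 → sign −
step 1: pivot 2/503 → sign +
signature = (1, 1, 0)

Answer: (1, 1, 0)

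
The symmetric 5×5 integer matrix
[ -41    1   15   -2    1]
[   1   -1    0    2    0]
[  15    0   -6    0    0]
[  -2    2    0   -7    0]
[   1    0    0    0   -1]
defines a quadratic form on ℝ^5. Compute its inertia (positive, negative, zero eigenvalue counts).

Answer: (0, 5, 0)

Derivation:
step 0: pivot -41 → sign −
step 1: pivot -40/41 → sign −
step 2: pivot -3/8 → sign −
step 3: pivot -3 → sign −
step 4: pivot -3/5 → sign −
signature = (0, 5, 0)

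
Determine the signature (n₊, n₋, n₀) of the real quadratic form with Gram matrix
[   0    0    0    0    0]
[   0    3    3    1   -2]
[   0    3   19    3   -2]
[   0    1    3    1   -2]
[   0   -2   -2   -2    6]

Answer: (4, 0, 1)

Derivation:
step 0: pivot 3 → sign +
step 1: pivot 16 → sign +
step 2: pivot 5/12 → sign +
step 3: pivot 2/5 → sign +
step 4: row/col 4 already zero → sign 0
signature = (4, 0, 1)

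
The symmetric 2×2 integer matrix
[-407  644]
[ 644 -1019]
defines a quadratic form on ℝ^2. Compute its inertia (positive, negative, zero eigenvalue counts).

step 0: pivot -407 → sign −
step 1: pivot 3/407 → sign +
signature = (1, 1, 0)

Answer: (1, 1, 0)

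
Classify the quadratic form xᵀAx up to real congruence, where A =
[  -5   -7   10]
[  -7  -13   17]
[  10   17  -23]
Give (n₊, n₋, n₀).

Answer: (0, 3, 0)

Derivation:
step 0: pivot -5 → sign −
step 1: pivot -16/5 → sign −
step 2: pivot -3/16 → sign −
signature = (0, 3, 0)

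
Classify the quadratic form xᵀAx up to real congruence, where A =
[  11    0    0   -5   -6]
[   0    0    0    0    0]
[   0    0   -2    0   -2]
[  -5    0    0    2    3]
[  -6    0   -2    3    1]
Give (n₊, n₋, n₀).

step 0: pivot 11 → sign +
step 1: pivot -2 → sign −
step 2: pivot -3/11 → sign −
step 3: row/col 3 already zero → sign 0
step 4: row/col 4 already zero → sign 0
signature = (1, 2, 2)

Answer: (1, 2, 2)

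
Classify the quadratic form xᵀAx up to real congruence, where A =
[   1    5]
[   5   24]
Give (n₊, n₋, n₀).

step 0: pivot 1 → sign +
step 1: pivot -1 → sign −
signature = (1, 1, 0)

Answer: (1, 1, 0)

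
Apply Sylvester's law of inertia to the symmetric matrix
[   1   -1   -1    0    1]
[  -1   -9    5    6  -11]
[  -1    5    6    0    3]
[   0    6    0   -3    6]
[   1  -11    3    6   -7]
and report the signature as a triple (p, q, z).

step 0: pivot 1 → sign +
step 1: pivot -10 → sign −
step 2: pivot 33/5 → sign +
step 3: pivot -3/11 → sign −
step 4: pivot 2 → sign +
signature = (3, 2, 0)

Answer: (3, 2, 0)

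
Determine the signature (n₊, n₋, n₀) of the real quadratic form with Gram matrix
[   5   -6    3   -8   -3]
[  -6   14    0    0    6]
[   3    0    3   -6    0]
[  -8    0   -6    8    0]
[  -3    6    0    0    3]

Answer: (3, 1, 1)

Derivation:
step 0: pivot 5 → sign +
step 1: pivot 34/5 → sign +
step 2: pivot -12/17 → sign −
step 3: pivot 3 → sign +
step 4: row/col 4 already zero → sign 0
signature = (3, 1, 1)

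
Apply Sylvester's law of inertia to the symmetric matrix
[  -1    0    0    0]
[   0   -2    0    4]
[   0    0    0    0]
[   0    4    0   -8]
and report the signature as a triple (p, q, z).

Answer: (0, 2, 2)

Derivation:
step 0: pivot -1 → sign −
step 1: pivot -2 → sign −
step 2: row/col 2 already zero → sign 0
step 3: row/col 3 already zero → sign 0
signature = (0, 2, 2)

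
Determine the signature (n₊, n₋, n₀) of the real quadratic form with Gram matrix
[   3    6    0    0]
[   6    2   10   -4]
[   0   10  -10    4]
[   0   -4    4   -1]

Answer: (2, 1, 1)

Derivation:
step 0: pivot 3 → sign +
step 1: pivot -10 → sign −
step 2: pivot 3/5 → sign +
step 3: row/col 3 already zero → sign 0
signature = (2, 1, 1)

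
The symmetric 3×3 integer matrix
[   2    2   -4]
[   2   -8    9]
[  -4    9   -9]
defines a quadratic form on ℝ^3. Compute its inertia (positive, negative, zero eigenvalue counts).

Answer: (1, 2, 0)

Derivation:
step 0: pivot 2 → sign +
step 1: pivot -10 → sign −
step 2: pivot -1/10 → sign −
signature = (1, 2, 0)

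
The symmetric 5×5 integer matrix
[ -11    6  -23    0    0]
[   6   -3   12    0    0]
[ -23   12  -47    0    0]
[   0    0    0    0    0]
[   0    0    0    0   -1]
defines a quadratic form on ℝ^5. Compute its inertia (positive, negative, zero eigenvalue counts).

step 0: pivot -11 → sign −
step 1: pivot 3/11 → sign +
step 2: pivot -1 → sign −
step 3: row/col 3 already zero → sign 0
step 4: row/col 4 already zero → sign 0
signature = (1, 2, 2)

Answer: (1, 2, 2)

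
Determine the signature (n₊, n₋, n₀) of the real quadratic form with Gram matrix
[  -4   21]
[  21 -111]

step 0: pivot -4 → sign −
step 1: pivot -3/4 → sign −
signature = (0, 2, 0)

Answer: (0, 2, 0)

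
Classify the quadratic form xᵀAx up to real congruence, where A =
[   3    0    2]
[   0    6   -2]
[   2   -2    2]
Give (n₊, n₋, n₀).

Answer: (2, 0, 1)

Derivation:
step 0: pivot 3 → sign +
step 1: pivot 6 → sign +
step 2: row/col 2 already zero → sign 0
signature = (2, 0, 1)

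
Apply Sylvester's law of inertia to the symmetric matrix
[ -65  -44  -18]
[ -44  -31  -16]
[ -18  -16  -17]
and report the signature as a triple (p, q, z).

step 0: pivot -65 → sign −
step 1: pivot -79/65 → sign −
step 2: pivot -3/79 → sign −
signature = (0, 3, 0)

Answer: (0, 3, 0)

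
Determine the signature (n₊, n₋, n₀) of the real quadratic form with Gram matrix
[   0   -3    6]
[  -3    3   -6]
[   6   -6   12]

step 0: pivot 3 → sign +
step 1: pivot -3 → sign −
step 2: row/col 2 already zero → sign 0
signature = (1, 1, 1)

Answer: (1, 1, 1)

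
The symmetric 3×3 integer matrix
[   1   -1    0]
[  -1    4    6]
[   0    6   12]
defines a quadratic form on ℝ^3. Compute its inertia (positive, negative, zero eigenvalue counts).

Answer: (2, 0, 1)

Derivation:
step 0: pivot 1 → sign +
step 1: pivot 3 → sign +
step 2: row/col 2 already zero → sign 0
signature = (2, 0, 1)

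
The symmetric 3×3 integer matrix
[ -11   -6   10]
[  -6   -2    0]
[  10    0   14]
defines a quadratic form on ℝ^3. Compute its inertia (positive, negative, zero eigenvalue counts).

Answer: (1, 2, 0)

Derivation:
step 0: pivot -11 → sign −
step 1: pivot 14/11 → sign +
step 2: pivot -2/7 → sign −
signature = (1, 2, 0)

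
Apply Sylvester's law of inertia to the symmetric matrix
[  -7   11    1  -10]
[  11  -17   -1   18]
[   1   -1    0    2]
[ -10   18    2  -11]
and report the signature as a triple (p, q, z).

Answer: (2, 2, 0)

Derivation:
step 0: pivot -7 → sign −
step 1: pivot 2/7 → sign +
step 2: pivot -1 → sign −
step 3: pivot 1 → sign +
signature = (2, 2, 0)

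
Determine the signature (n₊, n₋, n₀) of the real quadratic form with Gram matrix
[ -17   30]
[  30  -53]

Answer: (0, 2, 0)

Derivation:
step 0: pivot -17 → sign −
step 1: pivot -1/17 → sign −
signature = (0, 2, 0)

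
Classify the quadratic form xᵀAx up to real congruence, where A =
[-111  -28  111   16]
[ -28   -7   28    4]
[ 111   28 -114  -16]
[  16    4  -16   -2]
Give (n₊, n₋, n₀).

Answer: (2, 2, 0)

Derivation:
step 0: pivot -111 → sign −
step 1: pivot 7/111 → sign +
step 2: pivot -3 → sign −
step 3: pivot 2/7 → sign +
signature = (2, 2, 0)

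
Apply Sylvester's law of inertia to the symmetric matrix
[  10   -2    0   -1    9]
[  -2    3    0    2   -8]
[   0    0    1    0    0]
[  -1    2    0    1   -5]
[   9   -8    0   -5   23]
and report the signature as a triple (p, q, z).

step 0: pivot 10 → sign +
step 1: pivot 13/5 → sign +
step 2: pivot 1 → sign +
step 3: pivot -9/26 → sign −
step 4: pivot 2/9 → sign +
signature = (4, 1, 0)

Answer: (4, 1, 0)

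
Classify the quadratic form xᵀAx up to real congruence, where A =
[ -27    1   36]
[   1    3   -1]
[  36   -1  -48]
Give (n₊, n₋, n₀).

step 0: pivot -27 → sign −
step 1: pivot 82/27 → sign +
step 2: pivot -3/82 → sign −
signature = (1, 2, 0)

Answer: (1, 2, 0)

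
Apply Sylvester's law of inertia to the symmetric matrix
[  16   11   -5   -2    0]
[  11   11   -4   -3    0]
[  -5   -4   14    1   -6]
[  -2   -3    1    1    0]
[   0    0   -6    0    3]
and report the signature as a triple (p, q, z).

Answer: (4, 1, 0)

Derivation:
step 0: pivot 16 → sign +
step 1: pivot 55/16 → sign +
step 2: pivot 679/55 → sign +
step 3: pivot -13/679 → sign −
step 4: pivot 3/13 → sign +
signature = (4, 1, 0)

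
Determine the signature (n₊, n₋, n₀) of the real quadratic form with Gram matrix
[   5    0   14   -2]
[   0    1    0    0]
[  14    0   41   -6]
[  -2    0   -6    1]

Answer: (4, 0, 0)

Derivation:
step 0: pivot 5 → sign +
step 1: pivot 1 → sign +
step 2: pivot 9/5 → sign +
step 3: pivot 1/9 → sign +
signature = (4, 0, 0)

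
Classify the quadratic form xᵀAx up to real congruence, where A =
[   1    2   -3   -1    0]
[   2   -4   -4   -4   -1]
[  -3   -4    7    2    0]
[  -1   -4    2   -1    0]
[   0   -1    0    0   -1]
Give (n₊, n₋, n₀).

step 0: pivot 1 → sign +
step 1: pivot -8 → sign −
step 2: pivot -3/2 → sign −
step 3: pivot -5/6 → sign −
step 4: pivot 3/10 → sign +
signature = (2, 3, 0)

Answer: (2, 3, 0)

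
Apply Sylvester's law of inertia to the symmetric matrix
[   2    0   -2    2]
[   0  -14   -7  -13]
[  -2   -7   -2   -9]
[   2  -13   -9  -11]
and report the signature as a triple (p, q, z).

step 0: pivot 2 → sign +
step 1: pivot -14 → sign −
step 2: pivot -1/2 → sign −
step 3: pivot -3/7 → sign −
signature = (1, 3, 0)

Answer: (1, 3, 0)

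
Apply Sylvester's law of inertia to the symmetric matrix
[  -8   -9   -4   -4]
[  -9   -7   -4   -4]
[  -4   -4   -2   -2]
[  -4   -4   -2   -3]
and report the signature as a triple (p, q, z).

step 0: pivot -8 → sign −
step 1: pivot 25/8 → sign +
step 2: pivot -2/25 → sign −
step 3: pivot -1 → sign −
signature = (1, 3, 0)

Answer: (1, 3, 0)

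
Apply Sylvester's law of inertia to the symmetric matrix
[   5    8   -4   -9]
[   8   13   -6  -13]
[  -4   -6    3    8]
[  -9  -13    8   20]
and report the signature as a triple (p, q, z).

Answer: (2, 2, 0)

Derivation:
step 0: pivot 5 → sign +
step 1: pivot 1/5 → sign +
step 2: pivot -1 → sign −
step 3: pivot -2 → sign −
signature = (2, 2, 0)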